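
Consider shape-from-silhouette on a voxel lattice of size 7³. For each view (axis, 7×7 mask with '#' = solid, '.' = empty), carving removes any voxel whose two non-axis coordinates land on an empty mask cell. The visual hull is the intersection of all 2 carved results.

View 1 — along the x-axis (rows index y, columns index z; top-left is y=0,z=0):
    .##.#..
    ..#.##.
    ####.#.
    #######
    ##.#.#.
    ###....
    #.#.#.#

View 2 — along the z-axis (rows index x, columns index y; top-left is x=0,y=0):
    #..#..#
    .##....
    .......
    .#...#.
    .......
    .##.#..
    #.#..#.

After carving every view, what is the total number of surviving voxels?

|visual hull| = 51

full grid |V| = 343
carve view 1 (along x, YZ-mask fill 29/49): 203 voxels remain
carve view 2 (along z, XY-mask fill 13/49): 51 voxels remain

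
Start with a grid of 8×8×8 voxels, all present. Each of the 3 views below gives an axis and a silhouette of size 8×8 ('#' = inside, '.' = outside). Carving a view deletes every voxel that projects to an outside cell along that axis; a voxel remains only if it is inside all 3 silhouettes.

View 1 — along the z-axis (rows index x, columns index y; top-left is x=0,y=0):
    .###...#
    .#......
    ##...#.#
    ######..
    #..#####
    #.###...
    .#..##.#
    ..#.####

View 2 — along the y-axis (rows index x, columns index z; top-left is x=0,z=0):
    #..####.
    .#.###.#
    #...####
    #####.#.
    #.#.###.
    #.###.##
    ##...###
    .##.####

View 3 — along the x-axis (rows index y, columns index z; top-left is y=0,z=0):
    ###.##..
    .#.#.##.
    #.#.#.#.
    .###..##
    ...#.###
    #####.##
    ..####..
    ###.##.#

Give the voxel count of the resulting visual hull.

|visual hull| = 116

start: 8×8×8 = 512 voxels
after view 1 [z-axis, 34 of 64 cells solid] → remaining = 272
after view 2 [y-axis, 43 of 64 cells solid] → remaining = 185
after view 3 [x-axis, 39 of 64 cells solid] → remaining = 116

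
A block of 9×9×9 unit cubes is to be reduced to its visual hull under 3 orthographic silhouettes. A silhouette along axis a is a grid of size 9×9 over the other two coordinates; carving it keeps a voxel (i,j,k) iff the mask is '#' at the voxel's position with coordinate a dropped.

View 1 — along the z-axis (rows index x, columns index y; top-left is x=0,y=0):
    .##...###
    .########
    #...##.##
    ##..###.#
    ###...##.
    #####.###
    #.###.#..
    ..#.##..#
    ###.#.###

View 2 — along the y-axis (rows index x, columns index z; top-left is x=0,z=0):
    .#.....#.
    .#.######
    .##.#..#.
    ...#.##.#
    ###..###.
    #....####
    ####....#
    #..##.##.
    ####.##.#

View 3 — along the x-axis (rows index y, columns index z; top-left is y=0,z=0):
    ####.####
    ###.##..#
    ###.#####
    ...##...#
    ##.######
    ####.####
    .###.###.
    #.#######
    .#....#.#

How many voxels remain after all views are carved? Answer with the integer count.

full grid |V| = 729
V1 z: intersect with XY mask (53 set) -- 477 left
V2 y: intersect with XZ mask (45 set) -- 274 left
V3 x: intersect with YZ mask (58 set) -- 204 left

remaining voxels: 204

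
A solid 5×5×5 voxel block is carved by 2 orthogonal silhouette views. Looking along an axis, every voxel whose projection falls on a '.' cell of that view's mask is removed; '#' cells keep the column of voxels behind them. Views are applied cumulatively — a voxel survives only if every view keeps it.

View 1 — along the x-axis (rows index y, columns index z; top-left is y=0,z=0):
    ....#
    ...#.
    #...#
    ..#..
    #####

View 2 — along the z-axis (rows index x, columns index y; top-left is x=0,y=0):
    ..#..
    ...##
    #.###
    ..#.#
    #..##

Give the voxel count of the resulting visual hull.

before carving: 125 voxels (5×5×5)
carve view 1 (along x, YZ-mask fill 10/25): 50 voxels remain
carve view 2 (along z, XY-mask fill 12/25): 31 voxels remain

remaining voxels: 31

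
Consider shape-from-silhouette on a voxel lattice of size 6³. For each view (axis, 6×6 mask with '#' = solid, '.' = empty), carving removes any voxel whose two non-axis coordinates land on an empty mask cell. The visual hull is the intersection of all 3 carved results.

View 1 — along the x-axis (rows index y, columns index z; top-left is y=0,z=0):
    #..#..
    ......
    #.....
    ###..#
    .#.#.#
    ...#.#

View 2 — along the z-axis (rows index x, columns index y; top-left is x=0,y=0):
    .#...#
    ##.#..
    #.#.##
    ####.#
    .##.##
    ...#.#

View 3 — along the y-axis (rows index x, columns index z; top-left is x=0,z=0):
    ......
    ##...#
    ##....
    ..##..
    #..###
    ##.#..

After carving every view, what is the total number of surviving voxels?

before carving: 216 voxels (6×6×6)
after view 1 [x-axis, 12 of 36 cells solid] → remaining = 72
after view 2 [z-axis, 20 of 36 cells solid] → remaining = 37
after view 3 [y-axis, 14 of 36 cells solid] → remaining = 18

voxel count = 18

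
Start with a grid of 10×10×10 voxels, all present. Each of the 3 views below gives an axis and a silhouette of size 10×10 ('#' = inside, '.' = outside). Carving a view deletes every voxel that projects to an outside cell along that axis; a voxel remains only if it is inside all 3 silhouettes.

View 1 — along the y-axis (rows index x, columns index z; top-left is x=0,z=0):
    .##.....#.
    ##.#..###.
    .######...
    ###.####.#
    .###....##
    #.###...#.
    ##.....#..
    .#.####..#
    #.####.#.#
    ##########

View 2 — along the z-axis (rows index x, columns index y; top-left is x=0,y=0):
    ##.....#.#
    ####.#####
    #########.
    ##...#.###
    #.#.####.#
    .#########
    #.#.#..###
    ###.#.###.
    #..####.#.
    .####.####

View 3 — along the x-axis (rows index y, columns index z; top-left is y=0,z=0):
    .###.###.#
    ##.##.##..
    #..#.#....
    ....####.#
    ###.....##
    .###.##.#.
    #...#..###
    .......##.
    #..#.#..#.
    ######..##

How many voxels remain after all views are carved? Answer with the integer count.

|visual hull| = 215

full grid |V| = 1000
step 1: project along y, AND mask (59/100) → |grid| = 590
step 2: project along z, AND mask (71/100) → |grid| = 430
step 3: project along x, AND mask (51/100) → |grid| = 215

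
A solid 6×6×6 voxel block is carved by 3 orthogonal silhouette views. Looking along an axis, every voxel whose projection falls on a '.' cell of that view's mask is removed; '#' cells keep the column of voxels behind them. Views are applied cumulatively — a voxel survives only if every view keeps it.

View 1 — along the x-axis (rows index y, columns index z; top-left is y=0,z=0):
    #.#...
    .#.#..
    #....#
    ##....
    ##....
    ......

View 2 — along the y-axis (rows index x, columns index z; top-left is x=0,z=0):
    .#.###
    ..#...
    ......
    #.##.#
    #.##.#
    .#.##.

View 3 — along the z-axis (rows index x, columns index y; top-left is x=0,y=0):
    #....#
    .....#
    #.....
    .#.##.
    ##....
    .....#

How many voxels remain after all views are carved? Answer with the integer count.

full grid |V| = 216
V1 x: intersect with YZ mask (10 set) -- 60 left
V2 y: intersect with XZ mask (16 set) -- 24 left
V3 z: intersect with XY mask (10 set) -- 6 left

voxel count = 6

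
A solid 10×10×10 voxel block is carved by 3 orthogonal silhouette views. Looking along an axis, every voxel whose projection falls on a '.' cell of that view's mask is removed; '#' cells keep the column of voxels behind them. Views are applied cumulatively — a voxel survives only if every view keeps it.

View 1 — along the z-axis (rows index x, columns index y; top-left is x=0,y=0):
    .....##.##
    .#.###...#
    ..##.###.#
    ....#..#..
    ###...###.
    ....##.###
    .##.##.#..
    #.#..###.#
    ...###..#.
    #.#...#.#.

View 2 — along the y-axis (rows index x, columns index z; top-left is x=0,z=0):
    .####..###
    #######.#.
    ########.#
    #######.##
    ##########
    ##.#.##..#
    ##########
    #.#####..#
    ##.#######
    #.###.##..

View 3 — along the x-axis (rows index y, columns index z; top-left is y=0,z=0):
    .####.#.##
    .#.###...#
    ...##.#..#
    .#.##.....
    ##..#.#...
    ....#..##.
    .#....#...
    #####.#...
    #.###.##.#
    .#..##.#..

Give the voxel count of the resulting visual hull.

|visual hull| = 173

initial block: 10^3 = 1000
after view 1 [z-axis, 47 of 100 cells solid] → remaining = 470
after view 2 [y-axis, 81 of 100 cells solid] → remaining = 382
after view 3 [x-axis, 45 of 100 cells solid] → remaining = 173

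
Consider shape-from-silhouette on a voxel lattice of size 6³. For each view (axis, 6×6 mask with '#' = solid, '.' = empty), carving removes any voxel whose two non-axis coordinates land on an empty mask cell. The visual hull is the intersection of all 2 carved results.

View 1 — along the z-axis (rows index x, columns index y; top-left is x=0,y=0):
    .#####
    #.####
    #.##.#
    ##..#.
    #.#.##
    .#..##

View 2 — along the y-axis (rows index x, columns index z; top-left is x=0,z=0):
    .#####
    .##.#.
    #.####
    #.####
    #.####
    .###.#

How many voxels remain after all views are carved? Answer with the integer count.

full grid |V| = 216
[1] z-view keeps 24 columns → grid now 144
[2] y-view keeps 27 columns → grid now 107

remaining voxels: 107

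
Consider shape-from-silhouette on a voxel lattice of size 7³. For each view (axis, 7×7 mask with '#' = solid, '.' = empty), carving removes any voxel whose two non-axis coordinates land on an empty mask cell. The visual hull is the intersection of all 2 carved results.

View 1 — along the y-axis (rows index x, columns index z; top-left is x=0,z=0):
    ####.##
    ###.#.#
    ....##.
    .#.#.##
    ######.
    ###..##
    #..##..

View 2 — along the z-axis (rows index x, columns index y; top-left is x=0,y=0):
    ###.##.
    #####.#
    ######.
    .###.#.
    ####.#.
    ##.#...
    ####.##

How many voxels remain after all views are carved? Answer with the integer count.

before carving: 343 voxels (7×7×7)
V1 y: intersect with XZ mask (31 set) -- 217 left
V2 z: intersect with XY mask (35 set) -- 151 left

|visual hull| = 151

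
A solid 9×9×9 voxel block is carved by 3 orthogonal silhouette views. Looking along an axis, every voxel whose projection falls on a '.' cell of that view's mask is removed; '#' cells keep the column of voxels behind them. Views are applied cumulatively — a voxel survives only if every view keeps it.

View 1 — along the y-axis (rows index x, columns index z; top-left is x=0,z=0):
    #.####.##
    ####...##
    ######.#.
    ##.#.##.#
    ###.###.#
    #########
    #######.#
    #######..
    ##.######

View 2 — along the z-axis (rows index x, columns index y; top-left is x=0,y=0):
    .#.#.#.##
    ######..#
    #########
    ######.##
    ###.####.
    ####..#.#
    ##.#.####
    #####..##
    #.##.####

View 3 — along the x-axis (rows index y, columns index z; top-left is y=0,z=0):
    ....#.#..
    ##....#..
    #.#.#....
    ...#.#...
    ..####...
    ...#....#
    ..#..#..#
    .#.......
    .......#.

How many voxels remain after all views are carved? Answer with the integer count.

|visual hull| = 115

start: 9×9×9 = 729 voxels
  1. axis=1 (XZ plane), |mask|=65  ⇒  voxels=585
  2. axis=2 (XY plane), |mask|=63  ⇒  voxels=452
  3. axis=0 (YZ plane), |mask|=21  ⇒  voxels=115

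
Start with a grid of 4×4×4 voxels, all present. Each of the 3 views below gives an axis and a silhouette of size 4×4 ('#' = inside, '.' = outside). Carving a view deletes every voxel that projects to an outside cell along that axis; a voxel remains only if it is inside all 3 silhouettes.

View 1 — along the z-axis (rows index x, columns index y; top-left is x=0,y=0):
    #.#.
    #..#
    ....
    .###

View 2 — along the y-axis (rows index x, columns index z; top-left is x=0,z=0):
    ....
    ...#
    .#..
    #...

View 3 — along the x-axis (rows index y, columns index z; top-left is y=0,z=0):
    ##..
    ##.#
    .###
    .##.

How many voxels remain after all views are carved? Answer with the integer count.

voxel count = 1

initial block: 4^3 = 64
after view 1 [z-axis, 7 of 16 cells solid] → remaining = 28
after view 2 [y-axis, 3 of 16 cells solid] → remaining = 5
after view 3 [x-axis, 10 of 16 cells solid] → remaining = 1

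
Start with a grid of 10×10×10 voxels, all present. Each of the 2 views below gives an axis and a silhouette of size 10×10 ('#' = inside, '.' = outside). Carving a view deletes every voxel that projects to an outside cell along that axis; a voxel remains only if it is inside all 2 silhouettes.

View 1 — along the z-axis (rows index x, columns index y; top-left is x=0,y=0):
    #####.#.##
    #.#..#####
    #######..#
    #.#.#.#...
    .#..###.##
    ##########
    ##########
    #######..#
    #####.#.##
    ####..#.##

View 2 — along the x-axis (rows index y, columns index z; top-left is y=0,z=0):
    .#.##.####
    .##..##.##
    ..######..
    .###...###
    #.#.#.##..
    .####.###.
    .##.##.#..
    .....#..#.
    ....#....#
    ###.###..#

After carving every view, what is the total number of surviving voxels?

initial block: 10^3 = 1000
step 1: project along z, AND mask (76/100) → |grid| = 760
step 2: project along x, AND mask (53/100) → |grid| = 422

422 voxels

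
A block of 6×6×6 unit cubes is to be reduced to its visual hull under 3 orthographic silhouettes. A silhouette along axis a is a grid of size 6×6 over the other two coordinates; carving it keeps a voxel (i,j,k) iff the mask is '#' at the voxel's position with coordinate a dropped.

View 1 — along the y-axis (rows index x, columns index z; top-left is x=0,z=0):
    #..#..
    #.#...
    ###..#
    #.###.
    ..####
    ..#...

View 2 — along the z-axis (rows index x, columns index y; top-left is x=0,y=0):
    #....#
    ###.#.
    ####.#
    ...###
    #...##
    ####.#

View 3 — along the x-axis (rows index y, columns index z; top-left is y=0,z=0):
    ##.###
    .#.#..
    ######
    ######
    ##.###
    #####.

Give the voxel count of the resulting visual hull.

initial block: 6^3 = 216
step 1: project along y, AND mask (17/36) → |grid| = 102
step 2: project along z, AND mask (22/36) → |grid| = 61
step 3: project along x, AND mask (29/36) → |grid| = 46

remaining voxels: 46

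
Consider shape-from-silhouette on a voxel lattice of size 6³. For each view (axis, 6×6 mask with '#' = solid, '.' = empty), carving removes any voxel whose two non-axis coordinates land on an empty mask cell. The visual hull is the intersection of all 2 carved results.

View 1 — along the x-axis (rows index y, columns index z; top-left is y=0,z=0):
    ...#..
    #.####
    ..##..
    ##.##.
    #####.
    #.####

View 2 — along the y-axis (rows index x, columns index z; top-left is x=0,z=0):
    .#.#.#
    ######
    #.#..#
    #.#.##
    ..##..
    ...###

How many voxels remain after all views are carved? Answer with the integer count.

before carving: 216 voxels (6×6×6)
step 1: project along x, AND mask (22/36) → |grid| = 132
step 2: project along y, AND mask (21/36) → |grid| = 78

remaining voxels: 78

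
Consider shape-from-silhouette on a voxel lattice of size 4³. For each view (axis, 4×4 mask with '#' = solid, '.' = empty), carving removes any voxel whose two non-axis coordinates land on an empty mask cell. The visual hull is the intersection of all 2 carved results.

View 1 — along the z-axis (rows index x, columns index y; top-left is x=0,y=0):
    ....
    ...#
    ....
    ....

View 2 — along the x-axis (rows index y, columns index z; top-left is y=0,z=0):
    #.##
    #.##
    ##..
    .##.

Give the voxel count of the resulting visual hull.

remaining voxels: 2

full grid |V| = 64
V1 z: intersect with XY mask (1 set) -- 4 left
V2 x: intersect with YZ mask (10 set) -- 2 left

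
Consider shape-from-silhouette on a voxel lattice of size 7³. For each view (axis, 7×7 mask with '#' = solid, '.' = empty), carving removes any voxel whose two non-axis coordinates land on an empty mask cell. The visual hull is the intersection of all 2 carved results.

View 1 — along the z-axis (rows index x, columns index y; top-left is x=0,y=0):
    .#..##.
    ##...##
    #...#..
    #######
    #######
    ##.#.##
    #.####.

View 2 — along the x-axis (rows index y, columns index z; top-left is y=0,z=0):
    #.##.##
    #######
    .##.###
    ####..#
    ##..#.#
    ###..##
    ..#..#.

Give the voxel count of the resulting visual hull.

before carving: 343 voxels (7×7×7)
V1 z: intersect with XY mask (33 set) -- 231 left
V2 x: intersect with YZ mask (33 set) -- 158 left

remaining voxels: 158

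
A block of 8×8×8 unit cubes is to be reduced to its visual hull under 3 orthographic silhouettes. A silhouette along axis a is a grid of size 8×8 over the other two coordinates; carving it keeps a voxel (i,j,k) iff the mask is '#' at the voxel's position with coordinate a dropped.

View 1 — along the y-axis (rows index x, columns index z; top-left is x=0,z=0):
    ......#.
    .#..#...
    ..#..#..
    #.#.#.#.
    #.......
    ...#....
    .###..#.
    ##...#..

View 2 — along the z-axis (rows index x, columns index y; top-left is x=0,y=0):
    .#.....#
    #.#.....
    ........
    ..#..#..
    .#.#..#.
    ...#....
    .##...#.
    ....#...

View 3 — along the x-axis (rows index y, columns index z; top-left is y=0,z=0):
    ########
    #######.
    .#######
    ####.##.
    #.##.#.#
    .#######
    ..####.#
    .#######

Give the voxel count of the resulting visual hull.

|visual hull| = 27

before carving: 512 voxels (8×8×8)
carve view 1 (along y, XZ-mask fill 18/64): 144 voxels remain
carve view 2 (along z, XY-mask fill 14/64): 33 voxels remain
carve view 3 (along x, YZ-mask fill 52/64): 27 voxels remain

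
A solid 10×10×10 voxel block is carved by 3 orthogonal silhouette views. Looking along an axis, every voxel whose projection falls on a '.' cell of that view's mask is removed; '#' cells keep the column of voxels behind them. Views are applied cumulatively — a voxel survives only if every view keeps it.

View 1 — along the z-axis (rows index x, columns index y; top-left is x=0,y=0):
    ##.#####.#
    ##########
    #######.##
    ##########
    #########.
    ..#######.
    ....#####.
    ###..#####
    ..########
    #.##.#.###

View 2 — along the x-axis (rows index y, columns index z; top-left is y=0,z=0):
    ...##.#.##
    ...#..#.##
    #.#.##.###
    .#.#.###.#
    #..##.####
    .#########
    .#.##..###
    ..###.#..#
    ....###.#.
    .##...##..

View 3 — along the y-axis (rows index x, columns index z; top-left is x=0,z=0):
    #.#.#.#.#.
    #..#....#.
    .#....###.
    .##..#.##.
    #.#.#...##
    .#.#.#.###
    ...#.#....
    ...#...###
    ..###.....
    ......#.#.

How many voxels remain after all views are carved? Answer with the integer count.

full grid |V| = 1000
after view 1 [z-axis, 81 of 100 cells solid] → remaining = 810
after view 2 [x-axis, 57 of 100 cells solid] → remaining = 472
after view 3 [y-axis, 39 of 100 cells solid] → remaining = 193

|visual hull| = 193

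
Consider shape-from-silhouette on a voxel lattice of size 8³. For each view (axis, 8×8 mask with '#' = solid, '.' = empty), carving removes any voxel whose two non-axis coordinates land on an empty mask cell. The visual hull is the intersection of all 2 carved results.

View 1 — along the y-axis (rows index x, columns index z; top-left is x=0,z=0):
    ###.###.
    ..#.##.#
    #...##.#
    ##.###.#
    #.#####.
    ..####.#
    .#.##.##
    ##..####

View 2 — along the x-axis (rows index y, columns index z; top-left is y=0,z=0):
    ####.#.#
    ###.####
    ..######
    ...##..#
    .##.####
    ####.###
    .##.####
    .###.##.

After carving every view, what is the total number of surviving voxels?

start: 8×8×8 = 512 voxels
[1] y-view keeps 42 columns → grid now 336
[2] x-view keeps 46 columns → grid now 242

remaining voxels: 242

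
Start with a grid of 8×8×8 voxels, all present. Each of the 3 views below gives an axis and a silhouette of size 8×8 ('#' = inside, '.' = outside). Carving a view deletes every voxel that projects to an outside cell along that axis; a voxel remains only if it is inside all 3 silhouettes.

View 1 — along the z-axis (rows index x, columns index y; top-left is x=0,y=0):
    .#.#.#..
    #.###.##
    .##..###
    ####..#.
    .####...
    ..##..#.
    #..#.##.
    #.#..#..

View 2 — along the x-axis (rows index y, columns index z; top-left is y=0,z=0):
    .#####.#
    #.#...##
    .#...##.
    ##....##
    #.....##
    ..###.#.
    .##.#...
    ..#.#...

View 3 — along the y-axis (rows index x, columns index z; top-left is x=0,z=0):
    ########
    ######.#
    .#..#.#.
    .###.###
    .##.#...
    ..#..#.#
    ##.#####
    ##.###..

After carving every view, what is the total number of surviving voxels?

voxel count = 82

before carving: 512 voxels (8×8×8)
step 1: project along z, AND mask (33/64) → |grid| = 264
step 2: project along x, AND mask (29/64) → |grid| = 123
step 3: project along y, AND mask (42/64) → |grid| = 82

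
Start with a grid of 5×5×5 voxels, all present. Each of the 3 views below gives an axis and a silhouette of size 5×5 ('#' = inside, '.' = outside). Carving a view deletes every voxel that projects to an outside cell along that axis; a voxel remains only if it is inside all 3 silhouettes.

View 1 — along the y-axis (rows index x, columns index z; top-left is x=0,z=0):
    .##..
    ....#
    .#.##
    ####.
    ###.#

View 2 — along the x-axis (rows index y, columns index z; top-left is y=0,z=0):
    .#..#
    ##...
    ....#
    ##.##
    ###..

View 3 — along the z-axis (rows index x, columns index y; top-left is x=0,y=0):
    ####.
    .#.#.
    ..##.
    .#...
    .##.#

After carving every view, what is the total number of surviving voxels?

full grid |V| = 125
after view 1 [y-axis, 14 of 25 cells solid] → remaining = 70
after view 2 [x-axis, 12 of 25 cells solid] → remaining = 36
after view 3 [z-axis, 12 of 25 cells solid] → remaining = 16

16 voxels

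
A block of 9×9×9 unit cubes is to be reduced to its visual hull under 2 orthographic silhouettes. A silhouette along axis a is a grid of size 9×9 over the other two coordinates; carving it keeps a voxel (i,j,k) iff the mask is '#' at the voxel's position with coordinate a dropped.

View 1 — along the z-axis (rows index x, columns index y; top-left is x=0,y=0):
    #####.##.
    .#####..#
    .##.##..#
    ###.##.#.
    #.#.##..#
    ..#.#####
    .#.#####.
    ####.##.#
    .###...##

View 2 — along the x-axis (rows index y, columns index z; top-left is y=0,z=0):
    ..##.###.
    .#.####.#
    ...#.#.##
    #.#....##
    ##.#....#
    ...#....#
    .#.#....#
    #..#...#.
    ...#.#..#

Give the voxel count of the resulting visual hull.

full grid |V| = 729
V1 z: intersect with XY mask (53 set) -- 477 left
V2 x: intersect with YZ mask (34 set) -- 201 left

remaining voxels: 201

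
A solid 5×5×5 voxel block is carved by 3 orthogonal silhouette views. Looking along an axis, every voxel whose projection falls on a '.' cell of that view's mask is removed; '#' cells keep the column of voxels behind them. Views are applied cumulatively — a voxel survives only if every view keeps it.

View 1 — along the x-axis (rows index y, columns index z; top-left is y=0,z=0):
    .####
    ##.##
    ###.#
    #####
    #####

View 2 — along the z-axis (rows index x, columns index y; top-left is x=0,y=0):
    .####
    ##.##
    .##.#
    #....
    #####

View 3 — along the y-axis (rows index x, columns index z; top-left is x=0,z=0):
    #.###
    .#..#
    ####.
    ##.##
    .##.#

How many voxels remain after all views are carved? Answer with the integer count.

voxel count = 49

full grid |V| = 125
step 1: project along x, AND mask (22/25) → |grid| = 110
step 2: project along z, AND mask (17/25) → |grid| = 75
step 3: project along y, AND mask (17/25) → |grid| = 49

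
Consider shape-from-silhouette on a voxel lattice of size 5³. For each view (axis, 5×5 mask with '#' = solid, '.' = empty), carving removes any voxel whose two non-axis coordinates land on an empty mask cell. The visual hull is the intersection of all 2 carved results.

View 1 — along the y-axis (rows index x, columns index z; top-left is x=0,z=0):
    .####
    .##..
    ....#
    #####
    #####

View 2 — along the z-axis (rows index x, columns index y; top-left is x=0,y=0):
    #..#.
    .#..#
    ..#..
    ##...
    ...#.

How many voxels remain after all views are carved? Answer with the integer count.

28 voxels

before carving: 125 voxels (5×5×5)
carve view 1 (along y, XZ-mask fill 17/25): 85 voxels remain
carve view 2 (along z, XY-mask fill 8/25): 28 voxels remain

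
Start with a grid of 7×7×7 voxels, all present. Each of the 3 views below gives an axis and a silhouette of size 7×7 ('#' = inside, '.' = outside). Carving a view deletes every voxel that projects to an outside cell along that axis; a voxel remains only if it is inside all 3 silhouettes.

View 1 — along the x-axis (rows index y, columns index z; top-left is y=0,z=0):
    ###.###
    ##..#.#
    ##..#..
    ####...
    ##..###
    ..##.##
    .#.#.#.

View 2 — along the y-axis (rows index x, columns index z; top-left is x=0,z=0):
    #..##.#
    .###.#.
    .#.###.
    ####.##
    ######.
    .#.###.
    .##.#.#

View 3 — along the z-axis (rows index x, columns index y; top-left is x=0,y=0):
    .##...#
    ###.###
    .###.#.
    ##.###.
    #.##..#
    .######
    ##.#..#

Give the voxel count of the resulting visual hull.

before carving: 343 voxels (7×7×7)
V1 x: intersect with YZ mask (29 set) -- 203 left
V2 y: intersect with XZ mask (32 set) -- 133 left
V3 z: intersect with XY mask (32 set) -- 86 left

|visual hull| = 86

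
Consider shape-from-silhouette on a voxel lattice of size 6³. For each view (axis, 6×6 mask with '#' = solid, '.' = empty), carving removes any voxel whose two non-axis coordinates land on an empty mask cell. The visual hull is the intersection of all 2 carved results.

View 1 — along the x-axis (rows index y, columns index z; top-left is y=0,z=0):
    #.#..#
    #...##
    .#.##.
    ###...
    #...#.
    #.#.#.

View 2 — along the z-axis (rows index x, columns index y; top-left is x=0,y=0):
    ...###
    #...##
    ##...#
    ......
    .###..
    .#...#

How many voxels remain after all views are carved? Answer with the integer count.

initial block: 6^3 = 216
carve view 1 (along x, YZ-mask fill 17/36): 102 voxels remain
carve view 2 (along z, XY-mask fill 14/36): 40 voxels remain

remaining voxels: 40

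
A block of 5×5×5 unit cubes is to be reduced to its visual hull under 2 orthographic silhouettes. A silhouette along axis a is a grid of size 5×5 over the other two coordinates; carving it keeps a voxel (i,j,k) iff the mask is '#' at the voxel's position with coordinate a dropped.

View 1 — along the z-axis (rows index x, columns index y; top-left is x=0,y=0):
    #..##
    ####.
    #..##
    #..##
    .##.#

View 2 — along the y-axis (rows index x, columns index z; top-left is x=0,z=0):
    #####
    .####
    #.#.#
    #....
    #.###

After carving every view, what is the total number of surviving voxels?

initial block: 5^3 = 125
step 1: project along z, AND mask (16/25) → |grid| = 80
step 2: project along y, AND mask (17/25) → |grid| = 55

remaining voxels: 55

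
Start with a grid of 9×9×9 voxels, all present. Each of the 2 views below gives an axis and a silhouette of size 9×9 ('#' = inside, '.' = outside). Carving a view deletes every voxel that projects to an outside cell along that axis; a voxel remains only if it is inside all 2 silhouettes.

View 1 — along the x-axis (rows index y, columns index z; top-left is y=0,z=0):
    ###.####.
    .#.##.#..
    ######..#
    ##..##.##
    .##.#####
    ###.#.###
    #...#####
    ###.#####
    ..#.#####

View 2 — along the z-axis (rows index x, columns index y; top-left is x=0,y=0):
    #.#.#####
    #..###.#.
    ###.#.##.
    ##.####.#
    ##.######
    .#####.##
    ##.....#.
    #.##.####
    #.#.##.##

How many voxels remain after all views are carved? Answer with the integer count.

remaining voxels: 369

full grid |V| = 729
  1. axis=0 (YZ plane), |mask|=58  ⇒  voxels=522
  2. axis=2 (XY plane), |mask|=56  ⇒  voxels=369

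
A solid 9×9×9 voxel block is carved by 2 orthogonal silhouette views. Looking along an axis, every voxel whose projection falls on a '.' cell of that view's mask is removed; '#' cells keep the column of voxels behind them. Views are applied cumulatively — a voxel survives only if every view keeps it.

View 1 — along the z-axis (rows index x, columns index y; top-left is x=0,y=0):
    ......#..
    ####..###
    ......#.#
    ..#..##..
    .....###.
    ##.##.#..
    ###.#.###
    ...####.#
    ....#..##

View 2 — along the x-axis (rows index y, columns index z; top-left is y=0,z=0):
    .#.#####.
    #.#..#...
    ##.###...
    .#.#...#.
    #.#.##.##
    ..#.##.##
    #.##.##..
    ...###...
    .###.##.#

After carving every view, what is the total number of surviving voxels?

start: 9×9×9 = 729 voxels
step 1: project along z, AND mask (36/81) → |grid| = 324
step 2: project along x, AND mask (42/81) → |grid| = 172

|visual hull| = 172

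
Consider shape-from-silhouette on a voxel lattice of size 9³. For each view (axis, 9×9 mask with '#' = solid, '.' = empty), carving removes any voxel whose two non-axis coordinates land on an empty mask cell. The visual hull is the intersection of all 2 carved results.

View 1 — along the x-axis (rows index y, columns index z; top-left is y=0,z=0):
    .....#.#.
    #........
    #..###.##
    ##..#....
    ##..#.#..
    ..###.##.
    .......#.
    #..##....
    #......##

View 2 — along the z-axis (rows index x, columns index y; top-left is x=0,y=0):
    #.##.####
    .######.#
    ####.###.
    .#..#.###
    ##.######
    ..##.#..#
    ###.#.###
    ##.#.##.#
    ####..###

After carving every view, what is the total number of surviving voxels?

initial block: 9^3 = 729
after view 1 [x-axis, 28 of 81 cells solid] → remaining = 252
after view 2 [z-axis, 58 of 81 cells solid] → remaining = 172

voxel count = 172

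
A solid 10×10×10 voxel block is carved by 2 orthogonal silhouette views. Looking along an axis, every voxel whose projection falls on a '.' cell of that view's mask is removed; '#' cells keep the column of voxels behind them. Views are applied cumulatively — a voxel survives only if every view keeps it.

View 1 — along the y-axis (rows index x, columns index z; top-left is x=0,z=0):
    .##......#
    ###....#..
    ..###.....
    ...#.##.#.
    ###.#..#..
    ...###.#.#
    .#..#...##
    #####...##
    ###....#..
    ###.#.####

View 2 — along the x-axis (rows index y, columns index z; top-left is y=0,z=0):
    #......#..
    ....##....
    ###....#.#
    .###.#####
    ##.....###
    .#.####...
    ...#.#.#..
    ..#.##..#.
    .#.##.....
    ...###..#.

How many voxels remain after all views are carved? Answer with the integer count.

voxel count = 193

before carving: 1000 voxels (10×10×10)
carve view 1 (along y, XZ-mask fill 47/100): 470 voxels remain
carve view 2 (along x, YZ-mask fill 41/100): 193 voxels remain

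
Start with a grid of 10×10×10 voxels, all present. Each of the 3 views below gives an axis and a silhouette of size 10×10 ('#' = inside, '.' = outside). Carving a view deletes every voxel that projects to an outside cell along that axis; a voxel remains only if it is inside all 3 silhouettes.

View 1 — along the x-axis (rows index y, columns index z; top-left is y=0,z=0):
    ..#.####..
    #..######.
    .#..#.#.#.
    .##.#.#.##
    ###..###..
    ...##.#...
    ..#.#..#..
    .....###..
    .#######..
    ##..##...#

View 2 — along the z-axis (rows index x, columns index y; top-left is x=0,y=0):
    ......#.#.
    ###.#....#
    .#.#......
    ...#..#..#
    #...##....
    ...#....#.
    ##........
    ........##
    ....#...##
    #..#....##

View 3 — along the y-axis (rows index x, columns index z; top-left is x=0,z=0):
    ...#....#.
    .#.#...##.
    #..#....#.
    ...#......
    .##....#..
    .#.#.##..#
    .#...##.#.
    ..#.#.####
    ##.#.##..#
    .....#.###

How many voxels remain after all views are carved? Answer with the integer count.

voxel count = 57

initial block: 10^3 = 1000
step 1: project along x, AND mask (49/100) → |grid| = 490
step 2: project along z, AND mask (28/100) → |grid| = 156
step 3: project along y, AND mask (38/100) → |grid| = 57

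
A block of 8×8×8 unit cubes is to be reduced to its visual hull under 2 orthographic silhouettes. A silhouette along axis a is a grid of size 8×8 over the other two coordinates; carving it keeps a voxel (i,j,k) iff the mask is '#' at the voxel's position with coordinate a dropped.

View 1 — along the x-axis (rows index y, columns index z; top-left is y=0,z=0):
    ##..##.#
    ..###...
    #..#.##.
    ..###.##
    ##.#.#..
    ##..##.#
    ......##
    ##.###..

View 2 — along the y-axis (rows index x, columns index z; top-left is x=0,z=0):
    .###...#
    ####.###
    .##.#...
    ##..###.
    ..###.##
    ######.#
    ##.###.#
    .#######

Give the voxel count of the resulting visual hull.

start: 8×8×8 = 512 voxels
V1 x: intersect with YZ mask (33 set) -- 264 left
V2 y: intersect with XZ mask (44 set) -- 181 left

|visual hull| = 181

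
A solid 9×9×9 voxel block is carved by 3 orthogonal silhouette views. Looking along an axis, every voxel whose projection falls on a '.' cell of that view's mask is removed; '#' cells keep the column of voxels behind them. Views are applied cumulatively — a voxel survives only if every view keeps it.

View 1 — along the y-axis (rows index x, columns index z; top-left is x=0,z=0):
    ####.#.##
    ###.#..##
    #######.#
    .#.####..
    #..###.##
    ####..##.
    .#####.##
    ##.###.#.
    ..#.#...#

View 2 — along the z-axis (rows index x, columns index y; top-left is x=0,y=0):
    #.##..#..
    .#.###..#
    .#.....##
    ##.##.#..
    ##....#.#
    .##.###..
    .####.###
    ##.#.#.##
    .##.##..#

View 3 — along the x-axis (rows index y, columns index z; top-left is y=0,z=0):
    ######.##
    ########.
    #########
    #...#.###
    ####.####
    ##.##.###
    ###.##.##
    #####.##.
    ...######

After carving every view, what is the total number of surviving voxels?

before carving: 729 voxels (9×9×9)
  1. axis=1 (XZ plane), |mask|=54  ⇒  voxels=486
  2. axis=2 (XY plane), |mask|=44  ⇒  voxels=261
  3. axis=0 (YZ plane), |mask|=65  ⇒  voxels=207

voxel count = 207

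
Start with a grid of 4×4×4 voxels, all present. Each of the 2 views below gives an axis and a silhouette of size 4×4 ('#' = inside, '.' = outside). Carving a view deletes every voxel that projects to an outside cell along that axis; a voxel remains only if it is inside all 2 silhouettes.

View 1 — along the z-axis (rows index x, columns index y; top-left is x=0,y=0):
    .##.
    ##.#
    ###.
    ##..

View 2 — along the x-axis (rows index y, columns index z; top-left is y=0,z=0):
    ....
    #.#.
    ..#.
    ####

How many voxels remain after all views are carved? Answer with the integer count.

remaining voxels: 14

before carving: 64 voxels (4×4×4)
after view 1 [z-axis, 10 of 16 cells solid] → remaining = 40
after view 2 [x-axis, 7 of 16 cells solid] → remaining = 14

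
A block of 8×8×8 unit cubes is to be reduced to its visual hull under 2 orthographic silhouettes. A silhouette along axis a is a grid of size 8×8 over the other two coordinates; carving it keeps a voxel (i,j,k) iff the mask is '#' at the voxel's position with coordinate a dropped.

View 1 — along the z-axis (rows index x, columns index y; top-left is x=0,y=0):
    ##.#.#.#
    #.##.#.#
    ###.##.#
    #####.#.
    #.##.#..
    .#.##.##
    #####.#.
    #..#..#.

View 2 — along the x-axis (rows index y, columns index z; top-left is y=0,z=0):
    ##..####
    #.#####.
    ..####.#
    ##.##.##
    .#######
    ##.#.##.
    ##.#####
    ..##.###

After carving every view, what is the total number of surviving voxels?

initial block: 8^3 = 512
carve view 1 (along z, XY-mask fill 40/64): 320 voxels remain
carve view 2 (along x, YZ-mask fill 47/64): 235 voxels remain

235 voxels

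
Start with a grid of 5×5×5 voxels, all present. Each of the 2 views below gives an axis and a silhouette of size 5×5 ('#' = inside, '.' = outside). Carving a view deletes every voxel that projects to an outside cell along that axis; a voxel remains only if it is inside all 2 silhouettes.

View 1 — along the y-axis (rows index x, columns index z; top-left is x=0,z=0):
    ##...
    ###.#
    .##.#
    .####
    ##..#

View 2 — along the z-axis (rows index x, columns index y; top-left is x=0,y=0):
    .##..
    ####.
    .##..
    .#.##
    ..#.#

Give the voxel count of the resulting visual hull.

|visual hull| = 44

full grid |V| = 125
carve view 1 (along y, XZ-mask fill 16/25): 80 voxels remain
carve view 2 (along z, XY-mask fill 13/25): 44 voxels remain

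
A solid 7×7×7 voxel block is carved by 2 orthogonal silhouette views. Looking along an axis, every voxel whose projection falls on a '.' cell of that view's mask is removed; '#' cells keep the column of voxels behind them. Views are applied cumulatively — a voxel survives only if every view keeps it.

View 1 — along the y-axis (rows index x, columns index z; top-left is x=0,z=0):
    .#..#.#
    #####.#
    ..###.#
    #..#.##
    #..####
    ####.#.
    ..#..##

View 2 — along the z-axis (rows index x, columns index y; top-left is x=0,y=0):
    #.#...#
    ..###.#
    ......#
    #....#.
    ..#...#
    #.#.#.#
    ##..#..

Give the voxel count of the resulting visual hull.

initial block: 7^3 = 343
step 1: project along y, AND mask (30/49) → |grid| = 210
step 2: project along z, AND mask (19/49) → |grid| = 84

|visual hull| = 84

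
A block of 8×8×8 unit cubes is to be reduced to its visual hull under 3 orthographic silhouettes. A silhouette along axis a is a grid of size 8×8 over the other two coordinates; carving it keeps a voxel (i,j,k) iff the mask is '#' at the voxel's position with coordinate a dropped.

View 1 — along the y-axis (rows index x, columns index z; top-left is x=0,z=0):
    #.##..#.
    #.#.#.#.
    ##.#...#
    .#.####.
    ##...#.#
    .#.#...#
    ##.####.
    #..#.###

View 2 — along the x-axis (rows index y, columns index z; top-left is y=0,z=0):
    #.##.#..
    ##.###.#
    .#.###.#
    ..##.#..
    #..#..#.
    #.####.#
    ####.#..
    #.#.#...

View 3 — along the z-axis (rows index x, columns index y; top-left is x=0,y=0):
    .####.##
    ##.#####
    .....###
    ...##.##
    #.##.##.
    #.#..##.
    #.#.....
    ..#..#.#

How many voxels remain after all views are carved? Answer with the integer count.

remaining voxels: 78

full grid |V| = 512
step 1: project along y, AND mask (35/64) → |grid| = 280
step 2: project along x, AND mask (35/64) → |grid| = 156
step 3: project along z, AND mask (34/64) → |grid| = 78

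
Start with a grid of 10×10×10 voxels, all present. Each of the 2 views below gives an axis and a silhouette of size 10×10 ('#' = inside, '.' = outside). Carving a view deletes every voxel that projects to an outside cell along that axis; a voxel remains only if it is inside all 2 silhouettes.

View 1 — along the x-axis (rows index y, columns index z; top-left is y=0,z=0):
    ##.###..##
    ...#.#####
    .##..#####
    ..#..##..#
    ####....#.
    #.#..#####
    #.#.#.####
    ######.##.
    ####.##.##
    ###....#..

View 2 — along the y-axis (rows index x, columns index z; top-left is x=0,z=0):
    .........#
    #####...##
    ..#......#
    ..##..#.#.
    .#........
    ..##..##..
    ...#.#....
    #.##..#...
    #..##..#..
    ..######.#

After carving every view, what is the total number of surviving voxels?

remaining voxels: 225

before carving: 1000 voxels (10×10×10)
  1. axis=0 (YZ plane), |mask|=63  ⇒  voxels=630
  2. axis=1 (XZ plane), |mask|=36  ⇒  voxels=225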